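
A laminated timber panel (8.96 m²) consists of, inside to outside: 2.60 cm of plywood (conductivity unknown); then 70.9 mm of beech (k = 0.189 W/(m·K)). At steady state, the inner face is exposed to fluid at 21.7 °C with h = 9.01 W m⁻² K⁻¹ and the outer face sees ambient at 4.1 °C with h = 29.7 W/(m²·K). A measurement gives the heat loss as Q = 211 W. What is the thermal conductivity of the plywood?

ΣR = ΔT/Q = |21.7 − 4.1|/211 = 0.08341 K/W
Known resistances:
  R_conv,in = 1/(hA) = 1/(9.01·8.96) = 0.01239 K/W
  R_beech = L/(kA) = 0.0709/(0.189·8.96) = 0.04187 K/W
  R_conv,out = 1/(hA) = 1/(29.7·8.96) = 0.003758 K/W
R_plywood = ΣR − ΣR_known = 0.08341 − 0.05802 = 0.02539 K/W
L/(kA) = 0.02539 ⇒ k = 0.0260/(0.02539·8.96) = 0.114 W/m·K

k = 0.114 W/m·K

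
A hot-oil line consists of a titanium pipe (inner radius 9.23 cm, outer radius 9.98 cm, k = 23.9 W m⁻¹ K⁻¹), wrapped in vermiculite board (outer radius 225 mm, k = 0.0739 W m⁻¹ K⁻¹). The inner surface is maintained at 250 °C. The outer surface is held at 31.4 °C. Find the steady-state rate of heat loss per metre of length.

Q' = 125 W/m

Resistance network (inner→outer):
  R'_titanium = ln(0.0998/0.0923)/(2πk) = 0.07812/(2π·23.9) = 5.202×10^-4 m·K/W
  R'_vermiculite board = ln(0.225/0.0998)/(2πk) = 0.8129/(2π·0.0739) = 1.751 m·K/W
ΣR = 5.202×10^-4 + 1.751 = 1.752 m·K/W
Q' = ΔT/ΣR = (250 °C − 31.4 °C)/1.752 = 125 W/m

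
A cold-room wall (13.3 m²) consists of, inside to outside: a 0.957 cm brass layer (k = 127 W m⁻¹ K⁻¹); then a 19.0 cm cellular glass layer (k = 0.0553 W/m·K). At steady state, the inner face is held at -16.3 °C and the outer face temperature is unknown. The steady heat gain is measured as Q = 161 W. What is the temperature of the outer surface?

Series resistances:
  R_brass = L/(kA) = 0.00957/(127·13.3) = 5.666×10^-6 K/W
  R_cellular glass = L/(kA) = 0.190/(0.0553·13.3) = 0.2583 K/W
ΣR = 0.2583 K/W
ΔT = Q·ΣR = 161 × 0.2583 = 41.59 K
Heat flows inward, so T_out = T_in + ΔT = -16.3 + 41.59 = 25.3 °C

T_out = 25.3 °C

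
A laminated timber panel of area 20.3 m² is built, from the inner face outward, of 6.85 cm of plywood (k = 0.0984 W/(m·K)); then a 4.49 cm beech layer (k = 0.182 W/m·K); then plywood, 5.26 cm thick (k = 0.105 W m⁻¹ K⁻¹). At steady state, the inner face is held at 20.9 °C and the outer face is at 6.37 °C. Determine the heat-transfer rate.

Q = 204 W

Resistance network (inner→outer):
  R_plywood = L/(kA) = 0.0685/(0.0984·20.3) = 0.03429 K/W
  R_beech = L/(kA) = 0.0449/(0.182·20.3) = 0.01215 K/W
  R_plywood = L/(kA) = 0.0526/(0.105·20.3) = 0.02468 K/W
ΣR = 0.03429 + 0.01215 + 0.02468 = 0.07112 K/W
Q = ΔT/ΣR = (20.9 °C − 6.37 °C)/0.07112 = 204 W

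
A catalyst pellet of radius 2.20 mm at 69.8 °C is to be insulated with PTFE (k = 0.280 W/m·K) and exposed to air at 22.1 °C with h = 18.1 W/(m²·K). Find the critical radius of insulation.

For a sphere, r_cr = 2k_ins/h = 2·0.280/18.1 = 0.0309 m = 3.09 cm

r_cr = 3.09 cm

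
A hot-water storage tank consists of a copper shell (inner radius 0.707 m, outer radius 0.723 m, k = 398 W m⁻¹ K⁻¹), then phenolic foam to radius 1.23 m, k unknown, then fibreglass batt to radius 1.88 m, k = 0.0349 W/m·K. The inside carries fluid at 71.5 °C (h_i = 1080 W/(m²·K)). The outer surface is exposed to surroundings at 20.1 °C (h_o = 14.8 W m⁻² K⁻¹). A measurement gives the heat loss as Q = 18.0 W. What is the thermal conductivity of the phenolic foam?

ΣR = ΔT/Q = |71.5 − 20.1|/18.0 = 2.856 K/W
Known resistances:
  R_conv,in = 1/(4πr²h) = 1/(4π·0.707²·1080) = 1.474×10^-4 K/W
  R_copper = (1/0.707 − 1/0.723)/(4πk) = 0.03130/(4π·398) = 6.258×10^-6 K/W
  R_fibreglass batt = (1/1.23 − 1/1.88)/(4πk) = 0.2811/(4π·0.0349) = 0.6409 K/W
  R_conv,out = 1/(4πr²h) = 1/(4π·1.88²·14.8) = 0.001521 K/W
R_phenolic foam = ΣR − ΣR_known = 2.856 − 0.6426 = 2.213 K/W
(1/r₁−1/r₂)/(4πk) = 2.213 ⇒ k = 0.5701/(4π·2.213) = 0.0205 W/m·K

k = 0.0205 W/m·K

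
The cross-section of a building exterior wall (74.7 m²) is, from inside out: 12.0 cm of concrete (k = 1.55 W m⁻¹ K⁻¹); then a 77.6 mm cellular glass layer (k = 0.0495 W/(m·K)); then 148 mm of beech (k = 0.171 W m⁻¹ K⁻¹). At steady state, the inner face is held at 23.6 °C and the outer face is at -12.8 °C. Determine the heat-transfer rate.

Series thermal resistances, inner to outer:
  R_concrete = L/(kA) = 0.120/(1.55·74.7) = 0.001036 K/W
  R_cellular glass = L/(kA) = 0.0776/(0.0495·74.7) = 0.02099 K/W
  R_beech = L/(kA) = 0.148/(0.171·74.7) = 0.01159 K/W
ΣR = 0.001036 + 0.02099 + 0.01159 = 0.03362 K/W
Q = ΔT/ΣR = (23.6 °C − -12.8 °C)/0.03362 = 1080 W

Q = 1080 W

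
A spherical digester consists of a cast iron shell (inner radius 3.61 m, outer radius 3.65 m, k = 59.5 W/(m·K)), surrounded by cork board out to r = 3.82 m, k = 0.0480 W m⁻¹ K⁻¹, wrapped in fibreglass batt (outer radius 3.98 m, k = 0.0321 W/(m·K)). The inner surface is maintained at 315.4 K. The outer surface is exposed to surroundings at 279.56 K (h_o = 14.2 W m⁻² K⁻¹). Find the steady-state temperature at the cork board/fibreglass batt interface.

T = 299.9 K

Resistance network (inner→outer):
  R_cast iron = (1/3.61 − 1/3.65)/(4πk) = 0.003036/(4π·59.5) = 4.060×10^-6 K/W
  R_cork board = (1/3.65 − 1/3.82)/(4πk) = 0.01219/(4π·0.0480) = 0.02021 K/W
  R_fibreglass batt = (1/3.82 − 1/3.98)/(4πk) = 0.01052/(4π·0.0321) = 0.02609 K/W
  R_conv,out = 1/(4πr²h) = 1/(4π·3.98²·14.2) = 3.538×10^-4 K/W
ΣR = 4.060×10^-6 + 0.02021 + 0.02609 + 3.538×10^-4 = 0.04666 K/W
Q = ΔT/ΣR = (315.4 K − 279.56 K)/0.04666 = 768.1 W
From the inner boundary to the cork board/fibreglass batt interface, ΣR_partial = 0.02021 K/W.
T_interface = T_in − Q·ΣR_partial = 315.4 K − (768.1)(0.02021) = 299.9 K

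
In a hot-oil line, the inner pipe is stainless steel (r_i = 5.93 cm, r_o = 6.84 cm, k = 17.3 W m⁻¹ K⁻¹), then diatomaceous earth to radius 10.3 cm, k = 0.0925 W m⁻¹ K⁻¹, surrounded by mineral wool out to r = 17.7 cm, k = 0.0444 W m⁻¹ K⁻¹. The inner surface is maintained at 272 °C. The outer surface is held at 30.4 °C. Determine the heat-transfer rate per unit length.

Resistance network (inner→outer):
  R'_stainless steel = ln(0.0684/0.0593)/(2πk) = 0.1428/(2π·17.3) = 0.001313 m·K/W
  R'_diatomaceous earth = ln(0.103/0.0684)/(2πk) = 0.4094/(2π·0.0925) = 0.7043 m·K/W
  R'_mineral wool = ln(0.177/0.103)/(2πk) = 0.5414/(2π·0.0444) = 1.941 m·K/W
ΣR = 0.001313 + 0.7043 + 1.941 = 2.647 m·K/W
Q' = ΔT/ΣR = (272 °C − 30.4 °C)/2.647 = 91.3 W/m

Q' = 91.3 W/m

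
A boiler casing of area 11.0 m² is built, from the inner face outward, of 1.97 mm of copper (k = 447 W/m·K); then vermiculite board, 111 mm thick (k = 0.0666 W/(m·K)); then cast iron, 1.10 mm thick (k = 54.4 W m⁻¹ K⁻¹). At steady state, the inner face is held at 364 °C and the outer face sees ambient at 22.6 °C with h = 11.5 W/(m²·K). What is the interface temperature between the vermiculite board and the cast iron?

T = 39.5 °C

Resistance network (inner→outer):
  R_copper = L/(kA) = 0.00197/(447·11.0) = 4.007×10^-7 K/W
  R_vermiculite board = L/(kA) = 0.111/(0.0666·11.0) = 0.1515 K/W
  R_cast iron = L/(kA) = 0.00110/(54.4·11.0) = 1.838×10^-6 K/W
  R_conv,out = 1/(hA) = 1/(11.5·11.0) = 0.007905 K/W
ΣR = 4.007×10^-7 + 0.1515 + 1.838×10^-6 + 0.007905 = 0.1594 K/W
Q = ΔT/ΣR = (364 °C − 22.6 °C)/0.1594 = 2142 W
From the inner boundary to the vermiculite board/cast iron interface, ΣR_partial = 0.1515 K/W.
T_interface = T_in − Q·ΣR_partial = 364 °C − (2142)(0.1515) = 39.5 °C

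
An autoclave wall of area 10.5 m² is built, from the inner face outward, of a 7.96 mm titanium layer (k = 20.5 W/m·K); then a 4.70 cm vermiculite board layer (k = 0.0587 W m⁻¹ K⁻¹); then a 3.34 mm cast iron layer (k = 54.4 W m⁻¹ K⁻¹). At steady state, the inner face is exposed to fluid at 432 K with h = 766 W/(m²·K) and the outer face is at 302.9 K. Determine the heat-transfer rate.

Q = 1690 W

Series thermal resistances, inner to outer:
  R_conv,in = 1/(hA) = 1/(766·10.5) = 1.243×10^-4 K/W
  R_titanium = L/(kA) = 0.00796/(20.5·10.5) = 3.698×10^-5 K/W
  R_vermiculite board = L/(kA) = 0.0470/(0.0587·10.5) = 0.07626 K/W
  R_cast iron = L/(kA) = 0.00334/(54.4·10.5) = 5.847×10^-6 K/W
ΣR = 1.243×10^-4 + 3.698×10^-5 + 0.07626 + 5.847×10^-6 = 0.07643 K/W
Q = ΔT/ΣR = (432 K − 302.9 K)/0.07643 = 1690 W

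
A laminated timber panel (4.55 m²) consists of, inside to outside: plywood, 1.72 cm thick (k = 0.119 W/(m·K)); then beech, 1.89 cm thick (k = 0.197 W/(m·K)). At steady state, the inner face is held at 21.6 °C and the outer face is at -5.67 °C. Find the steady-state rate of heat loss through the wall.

Q = 516 W

Series thermal resistances, inner to outer:
  R_plywood = L/(kA) = 0.0172/(0.119·4.55) = 0.03177 K/W
  R_beech = L/(kA) = 0.0189/(0.197·4.55) = 0.02109 K/W
ΣR = 0.03177 + 0.02109 = 0.05286 K/W
Q = ΔT/ΣR = (21.6 °C − -5.67 °C)/0.05286 = 516 W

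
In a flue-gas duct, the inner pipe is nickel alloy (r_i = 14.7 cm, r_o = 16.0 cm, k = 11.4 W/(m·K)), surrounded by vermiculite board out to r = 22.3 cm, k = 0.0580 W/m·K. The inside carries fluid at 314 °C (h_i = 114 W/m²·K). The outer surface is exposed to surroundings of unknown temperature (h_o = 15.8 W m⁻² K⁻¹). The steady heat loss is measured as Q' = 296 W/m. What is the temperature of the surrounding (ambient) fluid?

Sum the resistances:
  R'_conv,in = 1/(2πr h) = 1/(2π·0.147·114) = 0.009497 m·K/W
  R'_nickel alloy = ln(0.160/0.147)/(2πk) = 0.08474/(2π·11.4) = 0.001183 m·K/W
  R'_vermiculite board = ln(0.223/0.160)/(2πk) = 0.3320/(2π·0.0580) = 0.9110 m·K/W
  R'_conv,out = 1/(2πr h) = 1/(2π·0.223·15.8) = 0.04517 m·K/W
ΣR = 0.9669 m·K/W
ΔT = Q'·ΣR = 296 × 0.9669 = 286.2 K
Heat flows outward, so T_out = T_in − ΔT = 314 − 286.2 = 27.8 °C

T_out = 27.8 °C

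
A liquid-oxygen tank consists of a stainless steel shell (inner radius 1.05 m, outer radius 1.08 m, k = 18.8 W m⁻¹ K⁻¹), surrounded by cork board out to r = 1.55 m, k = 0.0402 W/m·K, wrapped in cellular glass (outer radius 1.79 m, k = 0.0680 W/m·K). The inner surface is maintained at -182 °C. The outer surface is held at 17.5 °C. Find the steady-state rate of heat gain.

Resistance network (inner→outer):
  R_stainless steel = (1/1.05 − 1/1.08)/(4πk) = 0.02646/(4π·18.8) = 1.120×10^-4 K/W
  R_cork board = (1/1.08 − 1/1.55)/(4πk) = 0.2808/(4π·0.0402) = 0.5558 K/W
  R_cellular glass = (1/1.55 − 1/1.79)/(4πk) = 0.08650/(4π·0.0680) = 0.1012 K/W
ΣR = 1.120×10^-4 + 0.5558 + 0.1012 = 0.6571 K/W
Q = ΔT/ΣR = (-182 °C − 17.5 °C)/0.6571 = -304 W
(Negative Q ⇒ heat flows inward; heat gain = 304 W.)

Q = 304 W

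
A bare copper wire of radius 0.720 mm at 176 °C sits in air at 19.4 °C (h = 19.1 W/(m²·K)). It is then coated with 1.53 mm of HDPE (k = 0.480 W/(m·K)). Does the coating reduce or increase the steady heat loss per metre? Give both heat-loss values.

increases: 13.5 → 38.4 W/m

Critical radius for a cylinder: r_cr = k/h = 0.0251 m = 2.51 cm.
Outer radius after coating: r₂ = 7.20×10^-4 + 0.00153 = 0.002250 m.
Since r₁ < r_cr and r₂ ≤ r_cr, the coating moves toward the maximum at r_cr — heat loss rises.
Bare: R = 1/(2πr₁h) = 11.57 m·K/W; Q = 156.6/11.57 = 13.5 W/m.
Coated: R = R_cond + R_conv = 4.081 m·K/W; Q = 156.6/4.081 = 38.4 W/m.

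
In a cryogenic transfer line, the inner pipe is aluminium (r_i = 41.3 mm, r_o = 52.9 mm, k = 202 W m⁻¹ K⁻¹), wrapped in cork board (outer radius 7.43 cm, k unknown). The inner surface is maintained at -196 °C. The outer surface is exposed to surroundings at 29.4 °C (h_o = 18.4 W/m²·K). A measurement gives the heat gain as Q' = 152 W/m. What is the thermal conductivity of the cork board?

ΣR = ΔT/Q' = |-196 − 29.4|/152 = 1.483 m·K/W
Known resistances:
  R'_aluminium = ln(0.0529/0.0413)/(2πk) = 0.2475/(2π·202) = 1.950×10^-4 m·K/W
  R'_conv,out = 1/(2πr h) = 1/(2π·0.0743·18.4) = 0.1164 m·K/W
R_cork board = ΣR − ΣR_known = 1.483 − 0.1166 = 1.366 m·K/W
ln(r₂/r₁)/(2πk) = 1.366 ⇒ k = 0.3397/(2π·1.366) = 0.0396 W/m·K

k = 0.0396 W/m·K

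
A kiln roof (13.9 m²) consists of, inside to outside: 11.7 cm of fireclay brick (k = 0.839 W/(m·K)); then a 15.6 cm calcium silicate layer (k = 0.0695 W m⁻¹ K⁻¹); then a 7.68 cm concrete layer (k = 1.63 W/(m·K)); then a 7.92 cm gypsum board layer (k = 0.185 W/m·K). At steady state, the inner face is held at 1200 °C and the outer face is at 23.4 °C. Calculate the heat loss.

Q = 5.72 kW

Treat each layer as a resistance in series:
  R_fireclay brick = L/(kA) = 0.117/(0.839·13.9) = 0.01003 K/W
  R_calcium silicate = L/(kA) = 0.156/(0.0695·13.9) = 0.1615 K/W
  R_concrete = L/(kA) = 0.0768/(1.63·13.9) = 0.003390 K/W
  R_gypsum board = L/(kA) = 0.0792/(0.185·13.9) = 0.03080 K/W
ΣR = 0.01003 + 0.1615 + 0.003390 + 0.03080 = 0.2057 K/W
Q = ΔT/ΣR = (1200 °C − 23.4 °C)/0.2057 = 5720 W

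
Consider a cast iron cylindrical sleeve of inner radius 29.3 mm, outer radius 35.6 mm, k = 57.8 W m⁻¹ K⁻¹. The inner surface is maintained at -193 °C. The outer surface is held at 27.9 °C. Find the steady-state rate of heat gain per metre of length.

Q' = 2πk·ΔT/ln(r₂/r₁) = 2π × 57.8 × 220.9 / ln(0.0356/0.0293) = 4.12×10^5 W/m

Q' = 412 kW/m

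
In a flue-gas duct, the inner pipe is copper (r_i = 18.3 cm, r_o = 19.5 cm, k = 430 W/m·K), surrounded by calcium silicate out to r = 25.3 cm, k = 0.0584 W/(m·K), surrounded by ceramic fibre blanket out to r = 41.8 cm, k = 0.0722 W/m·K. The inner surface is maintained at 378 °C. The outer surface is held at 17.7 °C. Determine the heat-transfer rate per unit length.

Q' = 198 W/m

Resistance network (inner→outer):
  R'_copper = ln(0.195/0.183)/(2πk) = 0.06351/(2π·430) = 2.351×10^-5 m·K/W
  R'_calcium silicate = ln(0.253/0.195)/(2πk) = 0.2604/(2π·0.0584) = 0.7096 m·K/W
  R'_ceramic fibre blanket = ln(0.418/0.253)/(2πk) = 0.5021/(2π·0.0722) = 1.107 m·K/W
ΣR = 2.351×10^-5 + 0.7096 + 1.107 = 1.817 m·K/W
Q' = ΔT/ΣR = (378 °C − 17.7 °C)/1.817 = 198 W/m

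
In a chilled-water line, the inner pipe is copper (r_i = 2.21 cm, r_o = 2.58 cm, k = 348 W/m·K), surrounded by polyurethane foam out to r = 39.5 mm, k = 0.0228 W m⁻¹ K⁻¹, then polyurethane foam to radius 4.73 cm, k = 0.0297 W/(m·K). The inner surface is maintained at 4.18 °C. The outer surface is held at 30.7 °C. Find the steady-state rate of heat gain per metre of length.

Treat each layer as a resistance in series:
  R'_copper = ln(0.0258/0.0221)/(2πk) = 0.1548/(2π·348) = 7.080×10^-5 m·K/W
  R'_polyurethane foam = ln(0.0395/0.0258)/(2πk) = 0.4259/(2π·0.0228) = 2.973 m·K/W
  R'_polyurethane foam = ln(0.0473/0.0395)/(2πk) = 0.1802/(2π·0.0297) = 0.9657 m·K/W
ΣR = 7.080×10^-5 + 2.973 + 0.9657 = 3.939 m·K/W
Q' = ΔT/ΣR = (4.18 °C − 30.7 °C)/3.939 = -6.73 W/m
(Negative Q' ⇒ heat flows inward; heat gain = 6.73 W/m.)

Q' = 6.73 W/m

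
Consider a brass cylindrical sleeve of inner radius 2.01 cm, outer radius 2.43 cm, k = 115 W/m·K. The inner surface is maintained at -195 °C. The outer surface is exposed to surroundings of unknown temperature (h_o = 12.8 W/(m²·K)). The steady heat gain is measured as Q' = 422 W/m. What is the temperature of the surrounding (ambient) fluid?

Series resistances:
  R'_brass = ln(0.0243/0.0201)/(2πk) = 0.1898/(2π·115) = 2.626×10^-4 m·K/W
  R'_conv,out = 1/(2πr h) = 1/(2π·0.0243·12.8) = 0.5117 m·K/W
ΣR = 0.5119 m·K/W
ΔT = Q'·ΣR = 422 × 0.5119 = 216.0 K
Heat flows inward, so T_out = T_in + ΔT = -195 + 216.0 = 21.0 °C

T_out = 21.0 °C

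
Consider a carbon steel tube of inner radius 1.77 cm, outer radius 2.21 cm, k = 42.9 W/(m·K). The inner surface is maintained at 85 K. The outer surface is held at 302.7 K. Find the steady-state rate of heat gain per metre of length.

Q' = 2πk·ΔT/ln(r₂/r₁) = 2π × 42.9 × 217.7 / ln(0.0221/0.0177) = 2.64×10^5 W/m

Q' = 2.64×10^5 W/m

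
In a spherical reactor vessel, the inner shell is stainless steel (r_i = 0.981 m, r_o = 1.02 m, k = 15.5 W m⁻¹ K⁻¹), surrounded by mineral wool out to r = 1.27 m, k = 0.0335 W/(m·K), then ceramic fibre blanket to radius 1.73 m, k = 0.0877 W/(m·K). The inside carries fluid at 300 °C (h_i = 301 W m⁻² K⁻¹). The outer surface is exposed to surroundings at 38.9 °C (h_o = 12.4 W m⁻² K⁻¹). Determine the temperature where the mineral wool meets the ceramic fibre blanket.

T = 116 °C

Resistance network (inner→outer):
  R_conv,in = 1/(4πr²h) = 1/(4π·0.981²·301) = 2.747×10^-4 K/W
  R_stainless steel = (1/0.981 − 1/1.02)/(4πk) = 0.03898/(4π·15.5) = 2.001×10^-4 K/W
  R_mineral wool = (1/1.02 − 1/1.27)/(4πk) = 0.1930/(4π·0.0335) = 0.4584 K/W
  R_ceramic fibre blanket = (1/1.27 − 1/1.73)/(4πk) = 0.2094/(4π·0.0877) = 0.1900 K/W
  R_conv,out = 1/(4πr²h) = 1/(4π·1.73²·12.4) = 0.002144 K/W
ΣR = 2.747×10^-4 + 2.001×10^-4 + 0.4584 + 0.1900 + 0.002144 = 0.6510 K/W
Q = ΔT/ΣR = (300 °C − 38.9 °C)/0.6510 = 401.1 W
From the inner boundary to the mineral wool/ceramic fibre blanket interface, ΣR_partial = 0.4589 K/W.
T_interface = T_in − Q·ΣR_partial = 300 °C − (401.1)(0.4589) = 116 °C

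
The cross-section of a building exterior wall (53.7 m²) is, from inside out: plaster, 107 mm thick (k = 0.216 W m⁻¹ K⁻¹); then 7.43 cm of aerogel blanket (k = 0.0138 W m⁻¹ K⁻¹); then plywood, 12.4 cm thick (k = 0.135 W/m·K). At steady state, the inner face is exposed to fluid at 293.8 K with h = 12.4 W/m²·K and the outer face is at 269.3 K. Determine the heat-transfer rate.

Q = 191 W

Resistance network (inner→outer):
  R_conv,in = 1/(hA) = 1/(12.4·53.7) = 0.001502 K/W
  R_plaster = L/(kA) = 0.107/(0.216·53.7) = 0.009225 K/W
  R_aerogel blanket = L/(kA) = 0.0743/(0.0138·53.7) = 0.1003 K/W
  R_plywood = L/(kA) = 0.124/(0.135·53.7) = 0.01710 K/W
ΣR = 0.001502 + 0.009225 + 0.1003 + 0.01710 = 0.1281 K/W
Q = ΔT/ΣR = (293.8 K − 269.3 K)/0.1281 = 191 W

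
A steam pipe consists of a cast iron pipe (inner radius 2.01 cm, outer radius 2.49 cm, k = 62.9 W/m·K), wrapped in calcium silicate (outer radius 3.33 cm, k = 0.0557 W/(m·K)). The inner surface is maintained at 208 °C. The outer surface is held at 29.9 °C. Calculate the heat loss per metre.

Treat each layer as a resistance in series:
  R'_cast iron = ln(0.0249/0.0201)/(2πk) = 0.2141/(2π·62.9) = 5.419×10^-4 m·K/W
  R'_calcium silicate = ln(0.0333/0.0249)/(2πk) = 0.2907/(2π·0.0557) = 0.8306 m·K/W
ΣR = 5.419×10^-4 + 0.8306 = 0.8311 m·K/W
Q' = ΔT/ΣR = (208 °C − 29.9 °C)/0.8311 = 214 W/m

Q' = 214 W/m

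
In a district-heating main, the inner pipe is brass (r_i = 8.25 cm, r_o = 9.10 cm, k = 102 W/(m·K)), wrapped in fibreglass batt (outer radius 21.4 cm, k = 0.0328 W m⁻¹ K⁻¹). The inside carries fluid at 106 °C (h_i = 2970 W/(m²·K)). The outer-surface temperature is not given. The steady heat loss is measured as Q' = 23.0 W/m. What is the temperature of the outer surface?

Sum the resistances:
  R'_conv,in = 1/(2πr h) = 1/(2π·0.0825·2970) = 6.495×10^-4 m·K/W
  R'_brass = ln(0.0910/0.0825)/(2πk) = 0.09806/(2π·102) = 1.530×10^-4 m·K/W
  R'_fibreglass batt = ln(0.214/0.0910)/(2πk) = 0.8551/(2π·0.0328) = 4.149 m·K/W
ΣR = 4.150 m·K/W
ΔT = Q'·ΣR = 23.0 × 4.150 = 95.45 K
Heat flows outward, so T_out = T_in − ΔT = 106 − 95.45 = 10.5 °C

T_out = 10.5 °C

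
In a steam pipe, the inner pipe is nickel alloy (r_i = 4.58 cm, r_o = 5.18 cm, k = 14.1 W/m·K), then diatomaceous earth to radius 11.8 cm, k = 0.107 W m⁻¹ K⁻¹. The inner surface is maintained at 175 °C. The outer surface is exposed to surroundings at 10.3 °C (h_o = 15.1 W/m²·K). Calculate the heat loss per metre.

Q' = 125 W/m

Treat each layer as a resistance in series:
  R'_nickel alloy = ln(0.0518/0.0458)/(2πk) = 0.1231/(2π·14.1) = 0.001390 m·K/W
  R'_diatomaceous earth = ln(0.118/0.0518)/(2πk) = 0.8233/(2π·0.107) = 1.225 m·K/W
  R'_conv,out = 1/(2πr h) = 1/(2π·0.118·15.1) = 0.08932 m·K/W
ΣR = 0.001390 + 1.225 + 0.08932 = 1.316 m·K/W
Q' = ΔT/ΣR = (175 °C − 10.3 °C)/1.316 = 125 W/m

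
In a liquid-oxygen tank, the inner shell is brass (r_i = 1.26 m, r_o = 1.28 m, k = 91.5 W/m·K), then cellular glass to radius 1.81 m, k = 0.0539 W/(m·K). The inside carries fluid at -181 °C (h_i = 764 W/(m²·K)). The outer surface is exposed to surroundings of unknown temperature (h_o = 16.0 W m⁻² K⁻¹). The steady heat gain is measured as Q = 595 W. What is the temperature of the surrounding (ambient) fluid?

Series resistances:
  R_conv,in = 1/(4πr²h) = 1/(4π·1.26²·764) = 6.561×10^-5 K/W
  R_brass = (1/1.26 − 1/1.28)/(4πk) = 0.01240/(4π·91.5) = 1.078×10^-5 K/W
  R_cellular glass = (1/1.28 − 1/1.81)/(4πk) = 0.2288/(4π·0.0539) = 0.3377 K/W
  R_conv,out = 1/(4πr²h) = 1/(4π·1.81²·16.0) = 0.001518 K/W
ΣR = 0.3393 K/W
ΔT = Q·ΣR = 595 × 0.3393 = 201.9 K
Heat flows inward, so T_out = T_in + ΔT = -181 + 201.9 = 20.9 °C

T_out = 20.9 °C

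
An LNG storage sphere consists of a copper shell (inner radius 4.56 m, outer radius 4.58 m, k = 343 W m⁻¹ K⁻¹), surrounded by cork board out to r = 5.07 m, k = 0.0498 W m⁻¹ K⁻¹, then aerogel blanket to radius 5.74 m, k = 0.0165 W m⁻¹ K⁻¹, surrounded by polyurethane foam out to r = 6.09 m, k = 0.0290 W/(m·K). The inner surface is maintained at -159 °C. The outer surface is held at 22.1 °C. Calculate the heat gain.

Series thermal resistances, inner to outer:
  R_copper = (1/4.56 − 1/4.58)/(4πk) = 9.576×10^-4/(4π·343) = 2.222×10^-7 K/W
  R_cork board = (1/4.58 − 1/5.07)/(4πk) = 0.02110/(4π·0.0498) = 0.03372 K/W
  R_aerogel blanket = (1/5.07 − 1/5.74)/(4πk) = 0.02302/(4π·0.0165) = 0.1110 K/W
  R_polyurethane foam = (1/5.74 − 1/6.09)/(4πk) = 0.01001/(4π·0.0290) = 0.02747 K/W
ΣR = 2.222×10^-7 + 0.03372 + 0.1110 + 0.02747 = 0.1722 K/W
Q = ΔT/ΣR = (-159 °C − 22.1 °C)/0.1722 = -1050 W
(Negative Q ⇒ heat flows inward; heat gain = 1050 W.)

Q = 1050 W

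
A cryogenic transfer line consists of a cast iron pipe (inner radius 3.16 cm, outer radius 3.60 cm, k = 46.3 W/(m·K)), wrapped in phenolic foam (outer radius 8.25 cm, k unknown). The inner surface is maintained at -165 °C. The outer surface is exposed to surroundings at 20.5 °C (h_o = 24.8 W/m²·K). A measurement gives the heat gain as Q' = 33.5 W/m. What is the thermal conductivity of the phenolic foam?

ΣR = ΔT/Q' = |-165 − 20.5|/33.5 = 5.537 m·K/W
Known resistances:
  R'_cast iron = ln(0.0360/0.0316)/(2πk) = 0.1304/(2π·46.3) = 4.481×10^-4 m·K/W
  R'_conv,out = 1/(2πr h) = 1/(2π·0.0825·24.8) = 0.07779 m·K/W
R_phenolic foam = ΣR − ΣR_known = 5.537 − 0.07824 = 5.459 m·K/W
ln(r₂/r₁)/(2πk) = 5.459 ⇒ k = 0.8293/(2π·5.459) = 0.0242 W/m·K

k = 0.0242 W/m·K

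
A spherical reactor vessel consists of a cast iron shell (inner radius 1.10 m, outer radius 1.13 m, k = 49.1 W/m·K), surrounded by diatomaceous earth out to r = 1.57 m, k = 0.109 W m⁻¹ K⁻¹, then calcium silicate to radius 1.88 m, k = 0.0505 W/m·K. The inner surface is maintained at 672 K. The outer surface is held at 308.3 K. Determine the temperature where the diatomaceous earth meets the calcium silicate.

T = 482 K

Treat each layer as a resistance in series:
  R_cast iron = (1/1.10 − 1/1.13)/(4πk) = 0.02414/(4π·49.1) = 3.912×10^-5 K/W
  R_diatomaceous earth = (1/1.13 − 1/1.57)/(4πk) = 0.2480/(4π·0.109) = 0.1811 K/W
  R_calcium silicate = (1/1.57 − 1/1.88)/(4πk) = 0.1050/(4π·0.0505) = 0.1655 K/W
ΣR = 3.912×10^-5 + 0.1811 + 0.1655 = 0.3466 K/W
Q = ΔT/ΣR = (672 K − 308.3 K)/0.3466 = 1049 W
From the inner boundary to the diatomaceous earth/calcium silicate interface, ΣR_partial = 0.1811 K/W.
T_interface = T_in − Q·ΣR_partial = 672 K − (1049)(0.1811) = 482 K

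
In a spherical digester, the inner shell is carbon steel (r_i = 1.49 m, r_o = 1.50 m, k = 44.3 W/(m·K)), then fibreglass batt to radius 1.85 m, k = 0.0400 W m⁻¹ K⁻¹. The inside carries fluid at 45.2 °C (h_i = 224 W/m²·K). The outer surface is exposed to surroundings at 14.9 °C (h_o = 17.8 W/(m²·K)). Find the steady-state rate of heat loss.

Series thermal resistances, inner to outer:
  R_conv,in = 1/(4πr²h) = 1/(4π·1.49²·224) = 1.600×10^-4 K/W
  R_carbon steel = (1/1.49 − 1/1.50)/(4πk) = 0.004474/(4π·44.3) = 8.037×10^-6 K/W
  R_fibreglass batt = (1/1.50 − 1/1.85)/(4πk) = 0.1261/(4π·0.0400) = 0.2509 K/W
  R_conv,out = 1/(4πr²h) = 1/(4π·1.85²·17.8) = 0.001306 K/W
ΣR = 1.600×10^-4 + 8.037×10^-6 + 0.2509 + 0.001306 = 0.2524 K/W
Q = ΔT/ΣR = (45.2 °C − 14.9 °C)/0.2524 = 120 W

Q = 120 W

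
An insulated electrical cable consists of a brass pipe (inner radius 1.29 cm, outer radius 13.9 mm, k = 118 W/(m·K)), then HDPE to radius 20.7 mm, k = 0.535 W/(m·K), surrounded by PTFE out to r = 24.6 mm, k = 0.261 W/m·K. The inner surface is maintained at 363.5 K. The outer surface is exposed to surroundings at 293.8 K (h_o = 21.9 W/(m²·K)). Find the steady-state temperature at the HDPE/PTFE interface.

Treat each layer as a resistance in series:
  R'_brass = ln(0.0139/0.0129)/(2πk) = 0.07466/(2π·118) = 1.007×10^-4 m·K/W
  R'_HDPE = ln(0.0207/0.0139)/(2πk) = 0.3982/(2π·0.535) = 0.1185 m·K/W
  R'_PTFE = ln(0.0246/0.0207)/(2πk) = 0.1726/(2π·0.261) = 0.1053 m·K/W
  R'_conv,out = 1/(2πr h) = 1/(2π·0.0246·21.9) = 0.2954 m·K/W
ΣR = 1.007×10^-4 + 0.1185 + 0.1053 + 0.2954 = 0.5193 m·K/W
Q' = ΔT/ΣR = (363.5 K − 293.8 K)/0.5193 = 134.2 W/m
From the inner boundary to the HDPE/PTFE interface, ΣR_partial = 0.1186 m·K/W.
T_interface = T_in − Q'·ΣR_partial = 363.5 K − (134.2)(0.1186) = 347.6 K

T = 347.6 K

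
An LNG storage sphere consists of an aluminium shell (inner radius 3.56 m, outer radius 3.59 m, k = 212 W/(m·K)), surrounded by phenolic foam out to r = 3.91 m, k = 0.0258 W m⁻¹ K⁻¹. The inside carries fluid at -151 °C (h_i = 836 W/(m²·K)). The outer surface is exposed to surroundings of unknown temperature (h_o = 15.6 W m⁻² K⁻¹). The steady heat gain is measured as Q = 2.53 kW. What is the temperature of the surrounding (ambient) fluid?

T_out = 27.8 °C

Sum the resistances:
  R_conv,in = 1/(4πr²h) = 1/(4π·3.56²·836) = 7.511×10^-6 K/W
  R_aluminium = (1/3.56 − 1/3.59)/(4πk) = 0.002347/(4π·212) = 8.811×10^-7 K/W
  R_phenolic foam = (1/3.59 − 1/3.91)/(4πk) = 0.02280/(4π·0.0258) = 0.07032 K/W
  R_conv,out = 1/(4πr²h) = 1/(4π·3.91²·15.6) = 3.337×10^-4 K/W
ΣR = 0.07066 K/W
ΔT = Q·ΣR = 2530 × 0.07066 = 178.8 K
Heat flows inward, so T_out = T_in + ΔT = -151 + 178.8 = 27.8 °C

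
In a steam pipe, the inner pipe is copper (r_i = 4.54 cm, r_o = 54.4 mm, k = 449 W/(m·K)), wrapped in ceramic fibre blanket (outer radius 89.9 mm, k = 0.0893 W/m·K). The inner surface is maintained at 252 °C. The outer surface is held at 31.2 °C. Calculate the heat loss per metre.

Q' = 247 W/m

Series thermal resistances, inner to outer:
  R'_copper = ln(0.0544/0.0454)/(2πk) = 0.1809/(2π·449) = 6.411×10^-5 m·K/W
  R'_ceramic fibre blanket = ln(0.0899/0.0544)/(2πk) = 0.5023/(2π·0.0893) = 0.8953 m·K/W
ΣR = 6.411×10^-5 + 0.8953 = 0.8954 m·K/W
Q' = ΔT/ΣR = (252 °C − 31.2 °C)/0.8954 = 247 W/m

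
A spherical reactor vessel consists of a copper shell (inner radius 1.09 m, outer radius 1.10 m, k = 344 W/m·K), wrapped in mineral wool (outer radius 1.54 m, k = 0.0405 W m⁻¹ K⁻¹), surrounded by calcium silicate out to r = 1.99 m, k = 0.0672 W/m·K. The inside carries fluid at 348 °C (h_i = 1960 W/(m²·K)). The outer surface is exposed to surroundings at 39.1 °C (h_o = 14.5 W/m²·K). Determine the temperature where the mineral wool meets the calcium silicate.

T = 118 °C

Resistance network (inner→outer):
  R_conv,in = 1/(4πr²h) = 1/(4π·1.09²·1960) = 3.417×10^-5 K/W
  R_copper = (1/1.09 − 1/1.10)/(4πk) = 0.008340/(4π·344) = 1.929×10^-6 K/W
  R_mineral wool = (1/1.10 − 1/1.54)/(4πk) = 0.2597/(4π·0.0405) = 0.5104 K/W
  R_calcium silicate = (1/1.54 − 1/1.99)/(4πk) = 0.1468/(4π·0.0672) = 0.1739 K/W
  R_conv,out = 1/(4πr²h) = 1/(4π·1.99²·14.5) = 0.001386 K/W
ΣR = 3.417×10^-5 + 1.929×10^-6 + 0.5104 + 0.1739 + 0.001386 = 0.6857 K/W
Q = ΔT/ΣR = (348 °C − 39.1 °C)/0.6857 = 450.5 W
From the inner boundary to the mineral wool/calcium silicate interface, ΣR_partial = 0.5104 K/W.
T_interface = T_in − Q·ΣR_partial = 348 °C − (450.5)(0.5104) = 118 °C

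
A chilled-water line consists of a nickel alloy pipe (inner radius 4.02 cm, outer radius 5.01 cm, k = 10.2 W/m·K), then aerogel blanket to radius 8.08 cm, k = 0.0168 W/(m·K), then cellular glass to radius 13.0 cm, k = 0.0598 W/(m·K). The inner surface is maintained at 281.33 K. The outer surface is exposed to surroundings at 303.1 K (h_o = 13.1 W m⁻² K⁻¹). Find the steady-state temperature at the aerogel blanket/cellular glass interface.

T = 298.1 K

Resistance network (inner→outer):
  R'_nickel alloy = ln(0.0501/0.0402)/(2πk) = 0.2202/(2π·10.2) = 0.003435 m·K/W
  R'_aerogel blanket = ln(0.0808/0.0501)/(2πk) = 0.4780/(2π·0.0168) = 4.528 m·K/W
  R'_cellular glass = ln(0.130/0.0808)/(2πk) = 0.4756/(2π·0.0598) = 1.266 m·K/W
  R'_conv,out = 1/(2πr h) = 1/(2π·0.130·13.1) = 0.09346 m·K/W
ΣR = 0.003435 + 4.528 + 1.266 + 0.09346 = 5.891 m·K/W
Q' = ΔT/ΣR = (281.33 K − 303.1 K)/5.891 = -3.695 W/m
From the inner boundary to the aerogel blanket/cellular glass interface, ΣR_partial = 4.531 m·K/W.
T_interface = T_in − Q'·ΣR_partial = 281.33 K − (-3.695)(4.531) = 298.1 K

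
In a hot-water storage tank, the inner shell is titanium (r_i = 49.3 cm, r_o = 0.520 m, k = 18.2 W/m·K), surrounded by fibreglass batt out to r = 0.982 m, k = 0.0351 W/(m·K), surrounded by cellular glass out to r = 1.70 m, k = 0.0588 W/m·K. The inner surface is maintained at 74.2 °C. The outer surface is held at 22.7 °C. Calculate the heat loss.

Resistance network (inner→outer):
  R_titanium = (1/0.493 − 1/0.520)/(4πk) = 0.1053/(4π·18.2) = 4.605×10^-4 K/W
  R_fibreglass batt = (1/0.520 − 1/0.982)/(4πk) = 0.9047/(4π·0.0351) = 2.051 K/W
  R_cellular glass = (1/0.982 − 1/1.70)/(4πk) = 0.4301/(4π·0.0588) = 0.5821 K/W
ΣR = 4.605×10^-4 + 2.051 + 0.5821 = 2.634 K/W
Q = ΔT/ΣR = (74.2 °C − 22.7 °C)/2.634 = 19.6 W

Q = 19.6 W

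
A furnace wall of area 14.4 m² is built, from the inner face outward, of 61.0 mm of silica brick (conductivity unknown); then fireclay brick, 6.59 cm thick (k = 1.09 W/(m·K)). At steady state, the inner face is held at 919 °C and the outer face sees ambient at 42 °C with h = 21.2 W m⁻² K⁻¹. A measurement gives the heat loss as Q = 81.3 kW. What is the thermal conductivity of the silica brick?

k = 1.28 W/m·K

ΣR = ΔT/Q = |919 − 42|/81300 = 0.01079 K/W
Known resistances:
  R_fireclay brick = L/(kA) = 0.0659/(1.09·14.4) = 0.004199 K/W
  R_conv,out = 1/(hA) = 1/(21.2·14.4) = 0.003276 K/W
R_silica brick = ΣR − ΣR_known = 0.01079 − 0.007475 = 0.003315 K/W
L/(kA) = 0.003315 ⇒ k = 0.0610/(0.003315·14.4) = 1.28 W/m·K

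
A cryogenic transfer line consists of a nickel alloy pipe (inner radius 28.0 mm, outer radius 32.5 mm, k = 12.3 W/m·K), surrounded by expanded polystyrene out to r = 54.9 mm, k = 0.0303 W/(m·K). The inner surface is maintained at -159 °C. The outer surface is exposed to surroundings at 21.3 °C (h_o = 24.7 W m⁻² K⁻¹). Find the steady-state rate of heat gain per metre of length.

Series thermal resistances, inner to outer:
  R'_nickel alloy = ln(0.0325/0.0280)/(2πk) = 0.1490/(2π·12.3) = 0.001928 m·K/W
  R'_expanded polystyrene = ln(0.0549/0.0325)/(2πk) = 0.5243/(2π·0.0303) = 2.754 m·K/W
  R'_conv,out = 1/(2πr h) = 1/(2π·0.0549·24.7) = 0.1174 m·K/W
ΣR = 0.001928 + 2.754 + 0.1174 = 2.873 m·K/W
Q' = ΔT/ΣR = (-159 °C − 21.3 °C)/2.873 = -62.8 W/m
(Negative Q' ⇒ heat flows inward; heat gain = 62.8 W/m.)

Q' = 62.8 W/m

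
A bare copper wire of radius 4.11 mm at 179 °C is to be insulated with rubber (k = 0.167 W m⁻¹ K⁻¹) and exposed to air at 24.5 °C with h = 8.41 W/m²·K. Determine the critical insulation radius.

r_cr = 1.99 cm

For a cylinder, r_cr = k_ins/h = 0.167/8.41 = 0.0199 m = 1.99 cm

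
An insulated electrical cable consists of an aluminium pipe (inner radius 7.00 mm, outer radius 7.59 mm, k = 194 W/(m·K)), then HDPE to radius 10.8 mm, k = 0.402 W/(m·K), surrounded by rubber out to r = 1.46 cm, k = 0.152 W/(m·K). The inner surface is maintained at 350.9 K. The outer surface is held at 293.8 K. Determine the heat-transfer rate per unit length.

Q' = 125 W/m

Resistance network (inner→outer):
  R'_aluminium = ln(0.00759/0.00700)/(2πk) = 0.08092/(2π·194) = 6.639×10^-5 m·K/W
  R'_HDPE = ln(0.0108/0.00759)/(2πk) = 0.3527/(2π·0.402) = 0.1396 m·K/W
  R'_rubber = ln(0.0146/0.0108)/(2πk) = 0.3015/(2π·0.152) = 0.3157 m·K/W
ΣR = 6.639×10^-5 + 0.1396 + 0.3157 = 0.4554 m·K/W
Q' = ΔT/ΣR = (350.9 K − 293.8 K)/0.4554 = 125 W/m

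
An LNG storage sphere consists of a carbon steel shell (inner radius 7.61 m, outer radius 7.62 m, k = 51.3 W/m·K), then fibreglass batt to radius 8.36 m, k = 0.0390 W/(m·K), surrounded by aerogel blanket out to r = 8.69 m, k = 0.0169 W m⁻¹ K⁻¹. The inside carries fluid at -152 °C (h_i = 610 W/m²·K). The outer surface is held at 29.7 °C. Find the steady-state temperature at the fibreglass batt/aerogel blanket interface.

T = -56.5 °C

Treat each layer as a resistance in series:
  R_conv,in = 1/(4πr²h) = 1/(4π·7.61²·610) = 2.253×10^-6 K/W
  R_carbon steel = (1/7.61 − 1/7.62)/(4πk) = 1.724×10^-4/(4π·51.3) = 2.675×10^-7 K/W
  R_fibreglass batt = (1/7.62 − 1/8.36)/(4πk) = 0.01162/(4π·0.0390) = 0.02370 K/W
  R_aerogel blanket = (1/8.36 − 1/8.69)/(4πk) = 0.004542/(4π·0.0169) = 0.02139 K/W
ΣR = 2.253×10^-6 + 2.675×10^-7 + 0.02370 + 0.02139 = 0.04509 K/W
Q = ΔT/ΣR = (-152 °C − 29.7 °C)/0.04509 = -4030 W
From the inner boundary to the fibreglass batt/aerogel blanket interface, ΣR_partial = 0.02370 K/W.
T_interface = T_in − Q·ΣR_partial = -152 °C − (-4030)(0.02370) = -56.5 °C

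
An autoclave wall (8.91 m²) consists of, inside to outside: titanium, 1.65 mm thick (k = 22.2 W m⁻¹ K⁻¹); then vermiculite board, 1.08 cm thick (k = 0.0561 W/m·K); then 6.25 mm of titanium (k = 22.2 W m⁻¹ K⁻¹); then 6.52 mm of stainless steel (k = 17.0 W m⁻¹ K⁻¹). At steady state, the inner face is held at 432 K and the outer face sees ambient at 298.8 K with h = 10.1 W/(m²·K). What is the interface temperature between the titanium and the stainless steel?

T = 344.1 K

Series thermal resistances, inner to outer:
  R_titanium = L/(kA) = 0.00165/(22.2·8.91) = 8.342×10^-6 K/W
  R_vermiculite board = L/(kA) = 0.0108/(0.0561·8.91) = 0.02161 K/W
  R_titanium = L/(kA) = 0.00625/(22.2·8.91) = 3.160×10^-5 K/W
  R_stainless steel = L/(kA) = 0.00652/(17.0·8.91) = 4.304×10^-5 K/W
  R_conv,out = 1/(hA) = 1/(10.1·8.91) = 0.01111 K/W
ΣR = 8.342×10^-6 + 0.02161 + 3.160×10^-5 + 4.304×10^-5 + 0.01111 = 0.03280 K/W
Q = ΔT/ΣR = (432 K − 298.8 K)/0.03280 = 4061 W
From the inner boundary to the titanium/stainless steel interface, ΣR_partial = 0.02165 K/W.
T_interface = T_in − Q·ΣR_partial = 432 K − (4061)(0.02165) = 344.1 K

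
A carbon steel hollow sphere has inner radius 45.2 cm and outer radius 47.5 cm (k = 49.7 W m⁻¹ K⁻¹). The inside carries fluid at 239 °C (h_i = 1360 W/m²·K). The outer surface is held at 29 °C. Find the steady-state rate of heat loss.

Q = 459 kW

Resistance network (inner→outer):
  R_conv,in = 1/(4πr²h) = 1/(4π·0.452²·1360) = 2.864×10^-4 K/W
  R_carbon steel = (1/0.452 − 1/0.475)/(4πk) = 0.1071/(4π·49.7) = 1.715×10^-4 K/W
ΣR = 2.864×10^-4 + 1.715×10^-4 = 4.579×10^-4 K/W
Q = ΔT/ΣR = (239 °C − 29 °C)/4.579×10^-4 = 4.59×10^5 W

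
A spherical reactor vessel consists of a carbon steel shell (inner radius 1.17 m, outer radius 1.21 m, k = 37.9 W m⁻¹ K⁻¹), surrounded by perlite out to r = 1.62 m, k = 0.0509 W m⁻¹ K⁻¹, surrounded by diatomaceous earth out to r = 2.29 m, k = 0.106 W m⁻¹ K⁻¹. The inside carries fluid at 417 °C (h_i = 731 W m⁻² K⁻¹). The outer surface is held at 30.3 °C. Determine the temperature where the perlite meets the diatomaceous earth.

T = 144 °C

Treat each layer as a resistance in series:
  R_conv,in = 1/(4πr²h) = 1/(4π·1.17²·731) = 7.952×10^-5 K/W
  R_carbon steel = (1/1.17 − 1/1.21)/(4πk) = 0.02825/(4π·37.9) = 5.933×10^-5 K/W
  R_perlite = (1/1.21 − 1/1.62)/(4πk) = 0.2092/(4π·0.0509) = 0.3270 K/W
  R_diatomaceous earth = (1/1.62 − 1/2.29)/(4πk) = 0.1806/(4π·0.106) = 0.1356 K/W
ΣR = 7.952×10^-5 + 5.933×10^-5 + 0.3270 + 0.1356 = 0.4627 K/W
Q = ΔT/ΣR = (417 °C − 30.3 °C)/0.4627 = 835.7 W
From the inner boundary to the perlite/diatomaceous earth interface, ΣR_partial = 0.3271 K/W.
T_interface = T_in − Q·ΣR_partial = 417 °C − (835.7)(0.3271) = 144 °C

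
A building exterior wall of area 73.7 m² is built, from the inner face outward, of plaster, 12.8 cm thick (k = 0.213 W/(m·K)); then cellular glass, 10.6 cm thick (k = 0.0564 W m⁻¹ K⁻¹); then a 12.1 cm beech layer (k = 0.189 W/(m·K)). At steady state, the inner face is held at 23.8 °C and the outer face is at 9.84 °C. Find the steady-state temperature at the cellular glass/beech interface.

T = 12.7 °C

Treat each layer as a resistance in series:
  R_plaster = L/(kA) = 0.128/(0.213·73.7) = 0.008154 K/W
  R_cellular glass = L/(kA) = 0.106/(0.0564·73.7) = 0.02550 K/W
  R_beech = L/(kA) = 0.121/(0.189·73.7) = 0.008687 K/W
ΣR = 0.008154 + 0.02550 + 0.008687 = 0.04234 K/W
Q = ΔT/ΣR = (23.8 °C − 9.84 °C)/0.04234 = 329.7 W
From the inner boundary to the cellular glass/beech interface, ΣR_partial = 0.03365 K/W.
T_interface = T_in − Q·ΣR_partial = 23.8 °C − (329.7)(0.03365) = 12.7 °C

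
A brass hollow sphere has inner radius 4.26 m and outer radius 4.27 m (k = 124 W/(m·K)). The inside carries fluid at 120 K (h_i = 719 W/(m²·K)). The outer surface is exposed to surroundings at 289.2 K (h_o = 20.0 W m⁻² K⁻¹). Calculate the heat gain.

Q = 753 kW

Treat each layer as a resistance in series:
  R_conv,in = 1/(4πr²h) = 1/(4π·4.26²·719) = 6.099×10^-6 K/W
  R_brass = (1/4.26 − 1/4.27)/(4πk) = 5.497×10^-4/(4π·124) = 3.528×10^-7 K/W
  R_conv,out = 1/(4πr²h) = 1/(4π·4.27²·20.0) = 2.182×10^-4 K/W
ΣR = 6.099×10^-6 + 3.528×10^-7 + 2.182×10^-4 = 2.247×10^-4 K/W
Q = ΔT/ΣR = (120 K − 289.2 K)/2.247×10^-4 = -7.53×10^5 W
(Negative Q ⇒ heat flows inward; heat gain = 7.53×10^5 W.)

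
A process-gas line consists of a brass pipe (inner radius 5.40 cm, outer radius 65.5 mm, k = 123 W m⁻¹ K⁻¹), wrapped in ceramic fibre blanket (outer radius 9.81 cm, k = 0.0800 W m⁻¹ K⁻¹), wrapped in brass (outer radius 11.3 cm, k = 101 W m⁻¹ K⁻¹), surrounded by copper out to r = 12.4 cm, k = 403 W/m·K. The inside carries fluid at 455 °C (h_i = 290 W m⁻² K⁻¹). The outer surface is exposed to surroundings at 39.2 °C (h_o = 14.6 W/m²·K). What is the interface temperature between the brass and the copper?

T = 79.7 °C

Series thermal resistances, inner to outer:
  R'_conv,in = 1/(2πr h) = 1/(2π·0.0540·290) = 0.01016 m·K/W
  R'_brass = ln(0.0655/0.0540)/(2πk) = 0.1931/(2π·123) = 2.498×10^-4 m·K/W
  R'_ceramic fibre blanket = ln(0.0981/0.0655)/(2πk) = 0.4039/(2π·0.0800) = 0.8036 m·K/W
  R'_brass = ln(0.113/0.0981)/(2πk) = 0.1414/(2π·101) = 2.228×10^-4 m·K/W
  R'_copper = ln(0.124/0.113)/(2πk) = 0.09289/(2π·403) = 3.669×10^-5 m·K/W
  R'_conv,out = 1/(2πr h) = 1/(2π·0.124·14.6) = 0.08791 m·K/W
ΣR = 0.01016 + 2.498×10^-4 + 0.8036 + 2.228×10^-4 + 3.669×10^-5 + 0.08791 = 0.9022 m·K/W
Q' = ΔT/ΣR = (455 °C − 39.2 °C)/0.9022 = 460.9 W/m
From the inner boundary to the brass/copper interface, ΣR_partial = 0.8142 m·K/W.
T_interface = T_in − Q'·ΣR_partial = 455 °C − (460.9)(0.8142) = 79.7 °C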